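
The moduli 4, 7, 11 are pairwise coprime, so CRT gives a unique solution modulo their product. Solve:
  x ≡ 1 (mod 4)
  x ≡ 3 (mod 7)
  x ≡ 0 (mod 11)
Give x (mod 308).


Moduli 4, 7, 11 are pairwise coprime; by CRT there is a unique solution modulo M = 4 · 7 · 11 = 308.
Solve pairwise, accumulating the modulus:
  Start with x ≡ 1 (mod 4).
  Combine with x ≡ 3 (mod 7): since gcd(4, 7) = 1, we get a unique residue mod 28.
    Write x = 1 + 4·t and substitute into x ≡ 3 (mod 7): 4·t ≡ 3 − 1 = 2 (mod 7).
    The inverse of 4 mod 7 is 2 (since 4·2 = 8 = 1·7 + 1), so t ≡ 2·2 = 4 ≡ 4 (mod 7).
    Then x = 1 + 4·4 = 17, valid modulo lcm(4, 7) = 28: x ≡ 17 (mod 28).
  Combine with x ≡ 0 (mod 11): since gcd(28, 11) = 1, we get a unique residue mod 308.
    Write x = 17 + 28·t and substitute into x ≡ 0 (mod 11): 28·t ≡ 0 − 17 = -17 (mod 11).
    Reduce coefficients mod 11: 6·t ≡ 5 (mod 11).
    The inverse of 6 mod 11 is 2 (since 6·2 = 12 = 1·11 + 1), so t ≡ 2·5 = 10 ≡ 10 (mod 11).
    Then x = 17 + 28·10 = 297, valid modulo lcm(28, 11) = 308: x ≡ 297 (mod 308).
Verify: 297 mod 4 = 1 ✓, 297 mod 7 = 3 ✓, 297 mod 11 = 0 ✓.

x ≡ 297 (mod 308).


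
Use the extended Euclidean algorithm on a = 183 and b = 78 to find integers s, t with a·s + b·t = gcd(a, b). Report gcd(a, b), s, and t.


Euclidean algorithm on (183, 78) — divide until remainder is 0:
  183 = 2 · 78 + 27
  78 = 2 · 27 + 24
  27 = 1 · 24 + 3
  24 = 8 · 3 + 0
gcd(183, 78) = 3.
Track Bezout coefficients alongside the remainders: start with r₀ = 183 = a·1 + b·0 (s = 1, t = 0) and r₁ = 78 = a·0 + b·1 (s = 0, t = 1); each new remainder r_{k+1} = r_{k-1} − q_k·r_k inherits s_{k+1} = s_{k-1} − q_k·s_k, t_{k+1} = t_{k-1} − q_k·t_k, so r_k = a·s_k + b·t_k at every step:
  q = 2: r = 27, s = 1 − 2·0 = 1, t = 0 − 2·1 = -2  (check: 183·1 + 78·(-2) = 27)
  q = 2: r = 24, s = 0 − 2·1 = -2, t = 1 − 2·(-2) = 5  (check: 183·(-2) + 78·5 = 24)
  q = 1: r = 3, s = 1 − 1·(-2) = 3, t = -2 − 1·5 = -7  (check: 183·3 + 78·(-7) = 3)
The row with r = 3 (the gcd) gives the Bezout coefficients s = 3, t = -7.
Result: 183 · (3) + 78 · (-7) = 3.

gcd(183, 78) = 3; s = 3, t = -7 (check: 183·3 + 78·(-7) = 3).


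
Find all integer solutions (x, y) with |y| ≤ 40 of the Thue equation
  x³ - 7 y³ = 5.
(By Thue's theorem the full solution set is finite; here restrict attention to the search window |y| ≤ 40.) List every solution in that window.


The equation is x³ - 7y³ = 5. For fixed y, x³ = 7·y³ + 5, so a solution requires the RHS to be a perfect cube.
Strategy: iterate y from -40 to 40, compute RHS = 7·y³ + 5, and check whether it is a (positive or negative) perfect cube.
Check small values of y:
  y = 0: RHS = 5 is not a perfect cube.
  y = 1: RHS = 12 is not a perfect cube.
  y = -1: RHS = -2 is not a perfect cube.
  y = 2: RHS = 61 is not a perfect cube.
  y = -2: RHS = -51 is not a perfect cube.
  y = 3: RHS = 194 is not a perfect cube.
  y = -3: RHS = -184 is not a perfect cube.
Continuing the search up to |y| = 40 finds no solutions either.
No (x, y) in the scanned range satisfies the equation.

No integer solutions with |y| ≤ 40.


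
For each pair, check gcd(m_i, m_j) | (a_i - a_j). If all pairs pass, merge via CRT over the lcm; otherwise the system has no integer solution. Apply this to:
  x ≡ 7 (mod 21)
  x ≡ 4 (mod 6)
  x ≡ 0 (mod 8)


Moduli 21, 6, 8 are not pairwise coprime, so CRT works modulo lcm(m_i) when all pairwise compatibility conditions hold.
Pairwise compatibility: gcd(m_i, m_j) must divide a_i - a_j for every pair.
Merge one congruence at a time:
  Start: x ≡ 7 (mod 21).
  Combine with x ≡ 4 (mod 6): gcd(21, 6) = 3; 4 - 7 = -3, which IS divisible by 3, so compatible.
    Write x = 7 + 21·t and substitute into x ≡ 4 (mod 6): 21·t ≡ 4 − 7 = -3 (mod 6).
    Divide the congruence (and modulus) by g = 3: 7·t ≡ -1 (mod 2).
    Reduce coefficients mod 2: 1·t ≡ 1 (mod 2).
    So t ≡ 1 (mod 2).
    Then x = 7 + 21·1 = 28, valid modulo lcm(21, 6) = 42: x ≡ 28 (mod 42).
  Combine with x ≡ 0 (mod 8): gcd(42, 8) = 2; 0 - 28 = -28, which IS divisible by 2, so compatible.
    Write x = 28 + 42·t and substitute into x ≡ 0 (mod 8): 42·t ≡ 0 − 28 = -28 (mod 8).
    Divide the congruence (and modulus) by g = 2: 21·t ≡ -14 (mod 4).
    Reduce coefficients mod 4: 1·t ≡ 2 (mod 4).
    So t ≡ 2 (mod 4).
    Then x = 28 + 42·2 = 112, valid modulo lcm(42, 8) = 168: x ≡ 112 (mod 168).
Verify: 112 mod 21 = 7, 112 mod 6 = 4, 112 mod 8 = 0.

x ≡ 112 (mod 168).


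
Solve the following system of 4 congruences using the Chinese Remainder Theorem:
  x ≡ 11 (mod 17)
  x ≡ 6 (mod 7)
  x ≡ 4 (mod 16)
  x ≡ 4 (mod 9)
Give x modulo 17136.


Product of moduli M = 17 · 7 · 16 · 9 = 17136.
Merge one congruence at a time:
  Start: x ≡ 11 (mod 17).
  Combine with x ≡ 6 (mod 7); new modulus lcm = 119.
    Write x = 11 + 17·t and substitute into x ≡ 6 (mod 7): 17·t ≡ 6 − 11 = -5 (mod 7).
    Reduce coefficients mod 7: 3·t ≡ 2 (mod 7).
    The inverse of 3 mod 7 is 5 (since 3·5 = 15 = 2·7 + 1), so t ≡ 5·2 = 10 ≡ 3 (mod 7).
    Then x = 11 + 17·3 = 62, valid modulo lcm(17, 7) = 119: x ≡ 62 (mod 119).
  Combine with x ≡ 4 (mod 16); new modulus lcm = 1904.
    Write x = 62 + 119·t and substitute into x ≡ 4 (mod 16): 119·t ≡ 4 − 62 = -58 (mod 16).
    Reduce coefficients mod 16: 7·t ≡ 6 (mod 16).
    The inverse of 7 mod 16 is 7 (since 7·7 = 49 = 3·16 + 1), so t ≡ 7·6 = 42 ≡ 10 (mod 16).
    Then x = 62 + 119·10 = 1252, valid modulo lcm(119, 16) = 1904: x ≡ 1252 (mod 1904).
  Combine with x ≡ 4 (mod 9); new modulus lcm = 17136.
    Write x = 1252 + 1904·t and substitute into x ≡ 4 (mod 9): 1904·t ≡ 4 − 1252 = -1248 (mod 9).
    Reduce coefficients mod 9: 5·t ≡ 3 (mod 9).
    The inverse of 5 mod 9 is 2 (since 5·2 = 10 = 1·9 + 1), so t ≡ 2·3 = 6 ≡ 6 (mod 9).
    Then x = 1252 + 1904·6 = 12676, valid modulo lcm(1904, 9) = 17136: x ≡ 12676 (mod 17136).
Verify against each original: 12676 mod 17 = 11, 12676 mod 7 = 6, 12676 mod 16 = 4, 12676 mod 9 = 4.

x ≡ 12676 (mod 17136).


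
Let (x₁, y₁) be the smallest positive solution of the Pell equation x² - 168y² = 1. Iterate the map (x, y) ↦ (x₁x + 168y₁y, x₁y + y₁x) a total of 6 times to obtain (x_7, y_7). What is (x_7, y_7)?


Step 1: Find the fundamental solution (x₁, y₁) of x² - 168y² = 1.
  Expand √168 as a continued fraction. a₀ = ⌊√168⌋ = 12; iterate m_{k+1} = d_k·a_k − m_k, d_{k+1} = (168 − m_{k+1}²)/d_k, a_{k+1} = ⌊(a₀ + m_{k+1})/d_{k+1}⌋ (starting m₀ = 0, d₀ = 1), with convergents p_k = a_k·p_{k-1} + p_{k-2}, q_k = a_k·q_{k-1} + q_{k-2} (p₋₁ = 1, q₋₁ = 0):
  k = 0: a₀ = 12; p₀/q₀ = 12/1; p₀² − 168·q₀² = 144 − 168 = -24.
  k = 1: m = 12, d = 24, a = ⌊(12 + 12)/24⌋ = 1; p/q = (1·12 + 1)/(1·1 + 0) = 13/1; p² − 168·q² = 169 − 168 = 1.
  The first convergent with p² − 168·q² = 1 gives the fundamental solution (x₁, y₁) = (13, 1).
Step 2: Apply the recurrence (x_{n+1}, y_{n+1}) = (x₁x_n + 168y₁y_n, x₁y_n + y₁x_n) repeatedly.
  From (x_1, y_1) = (13, 1): x_2 = 13·13 + 168·1·1 = 337; y_2 = 13·1 + 1·13 = 26.
  From (x_2, y_2) = (337, 26): x_3 = 13·337 + 168·1·26 = 8749; y_3 = 13·26 + 1·337 = 675.
  From (x_3, y_3) = (8749, 675): x_4 = 13·8749 + 168·1·675 = 227137; y_4 = 13·675 + 1·8749 = 17524.
  From (x_4, y_4) = (227137, 17524): x_5 = 13·227137 + 168·1·17524 = 5896813; y_5 = 13·17524 + 1·227137 = 454949.
  From (x_5, y_5) = (5896813, 454949): x_6 = 13·5896813 + 168·1·454949 = 153090001; y_6 = 13·454949 + 1·5896813 = 11811150.
  From (x_6, y_6) = (153090001, 11811150): x_7 = 13·153090001 + 168·1·11811150 = 3974443213; y_7 = 13·11811150 + 1·153090001 = 306634951.
Step 3: Verify x_7² - 168·y_7² = 15796198853361763369 - 15796198853361763368 = 1 (should be 1). ✓

(x_1, y_1) = (13, 1); (x_7, y_7) = (3974443213, 306634951).


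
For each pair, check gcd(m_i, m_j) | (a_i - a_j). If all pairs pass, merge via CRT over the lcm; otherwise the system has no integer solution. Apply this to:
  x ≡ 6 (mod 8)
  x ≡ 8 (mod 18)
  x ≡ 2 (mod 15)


Moduli 8, 18, 15 are not pairwise coprime, so CRT works modulo lcm(m_i) when all pairwise compatibility conditions hold.
Pairwise compatibility: gcd(m_i, m_j) must divide a_i - a_j for every pair.
Merge one congruence at a time:
  Start: x ≡ 6 (mod 8).
  Combine with x ≡ 8 (mod 18): gcd(8, 18) = 2; 8 - 6 = 2, which IS divisible by 2, so compatible.
    Write x = 6 + 8·t and substitute into x ≡ 8 (mod 18): 8·t ≡ 8 − 6 = 2 (mod 18).
    Divide the congruence (and modulus) by g = 2: 4·t ≡ 1 (mod 9).
    The inverse of 4 mod 9 is 7 (since 4·7 = 28 = 3·9 + 1), so t ≡ 7·1 = 7 ≡ 7 (mod 9).
    Then x = 6 + 8·7 = 62, valid modulo lcm(8, 18) = 72: x ≡ 62 (mod 72).
  Combine with x ≡ 2 (mod 15): gcd(72, 15) = 3; 2 - 62 = -60, which IS divisible by 3, so compatible.
    Write x = 62 + 72·t and substitute into x ≡ 2 (mod 15): 72·t ≡ 2 − 62 = -60 (mod 15).
    Divide the congruence (and modulus) by g = 3: 24·t ≡ -20 (mod 5).
    Reduce coefficients mod 5: 4·t ≡ 0 (mod 5).
    The inverse of 4 mod 5 is 4 (since 4·4 = 16 = 3·5 + 1), so t ≡ 4·0 = 0 ≡ 0 (mod 5).
    Then x = 62 + 72·0 = 62, valid modulo lcm(72, 15) = 360: x ≡ 62 (mod 360).
Verify: 62 mod 8 = 6, 62 mod 18 = 8, 62 mod 15 = 2.

x ≡ 62 (mod 360).


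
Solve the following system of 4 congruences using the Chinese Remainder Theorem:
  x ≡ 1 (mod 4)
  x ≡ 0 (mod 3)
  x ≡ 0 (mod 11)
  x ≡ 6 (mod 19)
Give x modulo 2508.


Product of moduli M = 4 · 3 · 11 · 19 = 2508.
Merge one congruence at a time:
  Start: x ≡ 1 (mod 4).
  Combine with x ≡ 0 (mod 3); new modulus lcm = 12.
    Write x = 1 + 4·t and substitute into x ≡ 0 (mod 3): 4·t ≡ 0 − 1 = -1 (mod 3).
    Reduce coefficients mod 3: 1·t ≡ 2 (mod 3).
    So t ≡ 2 (mod 3).
    Then x = 1 + 4·2 = 9, valid modulo lcm(4, 3) = 12: x ≡ 9 (mod 12).
  Combine with x ≡ 0 (mod 11); new modulus lcm = 132.
    Write x = 9 + 12·t and substitute into x ≡ 0 (mod 11): 12·t ≡ 0 − 9 = -9 (mod 11).
    Reduce coefficients mod 11: 1·t ≡ 2 (mod 11).
    So t ≡ 2 (mod 11).
    Then x = 9 + 12·2 = 33, valid modulo lcm(12, 11) = 132: x ≡ 33 (mod 132).
  Combine with x ≡ 6 (mod 19); new modulus lcm = 2508.
    Write x = 33 + 132·t and substitute into x ≡ 6 (mod 19): 132·t ≡ 6 − 33 = -27 (mod 19).
    Reduce coefficients mod 19: 18·t ≡ 11 (mod 19).
    The inverse of 18 mod 19 is 18 (since 18·18 = 324 = 17·19 + 1), so t ≡ 18·11 = 198 ≡ 8 (mod 19).
    Then x = 33 + 132·8 = 1089, valid modulo lcm(132, 19) = 2508: x ≡ 1089 (mod 2508).
Verify against each original: 1089 mod 4 = 1, 1089 mod 3 = 0, 1089 mod 11 = 0, 1089 mod 19 = 6.

x ≡ 1089 (mod 2508).


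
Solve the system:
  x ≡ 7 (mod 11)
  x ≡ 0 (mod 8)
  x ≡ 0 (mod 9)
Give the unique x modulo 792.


Moduli 11, 8, 9 are pairwise coprime; by CRT there is a unique solution modulo M = 11 · 8 · 9 = 792.
Solve pairwise, accumulating the modulus:
  Start with x ≡ 7 (mod 11).
  Combine with x ≡ 0 (mod 8): since gcd(11, 8) = 1, we get a unique residue mod 88.
    Write x = 7 + 11·t and substitute into x ≡ 0 (mod 8): 11·t ≡ 0 − 7 = -7 (mod 8).
    Reduce coefficients mod 8: 3·t ≡ 1 (mod 8).
    The inverse of 3 mod 8 is 3 (since 3·3 = 9 = 1·8 + 1), so t ≡ 3·1 = 3 ≡ 3 (mod 8).
    Then x = 7 + 11·3 = 40, valid modulo lcm(11, 8) = 88: x ≡ 40 (mod 88).
  Combine with x ≡ 0 (mod 9): since gcd(88, 9) = 1, we get a unique residue mod 792.
    Write x = 40 + 88·t and substitute into x ≡ 0 (mod 9): 88·t ≡ 0 − 40 = -40 (mod 9).
    Reduce coefficients mod 9: 7·t ≡ 5 (mod 9).
    The inverse of 7 mod 9 is 4 (since 7·4 = 28 = 3·9 + 1), so t ≡ 4·5 = 20 ≡ 2 (mod 9).
    Then x = 40 + 88·2 = 216, valid modulo lcm(88, 9) = 792: x ≡ 216 (mod 792).
Verify: 216 mod 11 = 7 ✓, 216 mod 8 = 0 ✓, 216 mod 9 = 0 ✓.

x ≡ 216 (mod 792).


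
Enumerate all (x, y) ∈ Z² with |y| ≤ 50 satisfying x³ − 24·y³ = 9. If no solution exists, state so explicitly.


The equation is x³ - 24y³ = 9. For fixed y, x³ = 24·y³ + 9, so a solution requires the RHS to be a perfect cube.
Strategy: iterate y from -50 to 50, compute RHS = 24·y³ + 9, and check whether it is a (positive or negative) perfect cube.
Check small values of y:
  y = 0: RHS = 9 is not a perfect cube.
  y = 1: RHS = 33 is not a perfect cube.
  y = -1: RHS = -15 is not a perfect cube.
  y = 2: RHS = 201 is not a perfect cube.
  y = -2: RHS = -183 is not a perfect cube.
  y = 3: RHS = 657 is not a perfect cube.
  y = -3: RHS = -639 is not a perfect cube.
Continuing the search up to |y| = 50 finds no solutions either.
No (x, y) in the scanned range satisfies the equation.

No integer solutions with |y| ≤ 50.


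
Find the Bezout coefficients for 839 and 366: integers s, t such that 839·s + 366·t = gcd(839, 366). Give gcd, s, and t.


Euclidean algorithm on (839, 366) — divide until remainder is 0:
  839 = 2 · 366 + 107
  366 = 3 · 107 + 45
  107 = 2 · 45 + 17
  45 = 2 · 17 + 11
  17 = 1 · 11 + 6
  11 = 1 · 6 + 5
  6 = 1 · 5 + 1
  5 = 5 · 1 + 0
gcd(839, 366) = 1.
Track Bezout coefficients alongside the remainders: start with r₀ = 839 = a·1 + b·0 (s = 1, t = 0) and r₁ = 366 = a·0 + b·1 (s = 0, t = 1); each new remainder r_{k+1} = r_{k-1} − q_k·r_k inherits s_{k+1} = s_{k-1} − q_k·s_k, t_{k+1} = t_{k-1} − q_k·t_k, so r_k = a·s_k + b·t_k at every step:
  q = 2: r = 107, s = 1 − 2·0 = 1, t = 0 − 2·1 = -2  (check: 839·1 + 366·(-2) = 107)
  q = 3: r = 45, s = 0 − 3·1 = -3, t = 1 − 3·(-2) = 7  (check: 839·(-3) + 366·7 = 45)
  q = 2: r = 17, s = 1 − 2·(-3) = 7, t = -2 − 2·7 = -16  (check: 839·7 + 366·(-16) = 17)
  q = 2: r = 11, s = -3 − 2·7 = -17, t = 7 − 2·(-16) = 39  (check: 839·(-17) + 366·39 = 11)
  q = 1: r = 6, s = 7 − 1·(-17) = 24, t = -16 − 1·39 = -55  (check: 839·24 + 366·(-55) = 6)
  q = 1: r = 5, s = -17 − 1·24 = -41, t = 39 − 1·(-55) = 94  (check: 839·(-41) + 366·94 = 5)
  q = 1: r = 1, s = 24 − 1·(-41) = 65, t = -55 − 1·94 = -149  (check: 839·65 + 366·(-149) = 1)
The row with r = 1 (the gcd) gives the Bezout coefficients s = 65, t = -149.
Result: 839 · (65) + 366 · (-149) = 1.

gcd(839, 366) = 1; s = 65, t = -149 (check: 839·65 + 366·(-149) = 1).


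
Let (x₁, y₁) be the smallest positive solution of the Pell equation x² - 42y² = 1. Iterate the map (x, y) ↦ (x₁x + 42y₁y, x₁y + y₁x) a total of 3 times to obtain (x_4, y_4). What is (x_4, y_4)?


Step 1: Find the fundamental solution (x₁, y₁) of x² - 42y² = 1.
  Expand √42 as a continued fraction. a₀ = ⌊√42⌋ = 6; iterate m_{k+1} = d_k·a_k − m_k, d_{k+1} = (42 − m_{k+1}²)/d_k, a_{k+1} = ⌊(a₀ + m_{k+1})/d_{k+1}⌋ (starting m₀ = 0, d₀ = 1), with convergents p_k = a_k·p_{k-1} + p_{k-2}, q_k = a_k·q_{k-1} + q_{k-2} (p₋₁ = 1, q₋₁ = 0):
  k = 0: a₀ = 6; p₀/q₀ = 6/1; p₀² − 42·q₀² = 36 − 42 = -6.
  k = 1: m = 6, d = 6, a = ⌊(6 + 6)/6⌋ = 2; p/q = (2·6 + 1)/(2·1 + 0) = 13/2; p² − 42·q² = 169 − 168 = 1.
  The first convergent with p² − 42·q² = 1 gives the fundamental solution (x₁, y₁) = (13, 2).
Step 2: Apply the recurrence (x_{n+1}, y_{n+1}) = (x₁x_n + 42y₁y_n, x₁y_n + y₁x_n) repeatedly.
  From (x_1, y_1) = (13, 2): x_2 = 13·13 + 42·2·2 = 337; y_2 = 13·2 + 2·13 = 52.
  From (x_2, y_2) = (337, 52): x_3 = 13·337 + 42·2·52 = 8749; y_3 = 13·52 + 2·337 = 1350.
  From (x_3, y_3) = (8749, 1350): x_4 = 13·8749 + 42·2·1350 = 227137; y_4 = 13·1350 + 2·8749 = 35048.
Step 3: Verify x_4² - 42·y_4² = 51591216769 - 51591216768 = 1 (should be 1). ✓

(x_1, y_1) = (13, 2); (x_4, y_4) = (227137, 35048).


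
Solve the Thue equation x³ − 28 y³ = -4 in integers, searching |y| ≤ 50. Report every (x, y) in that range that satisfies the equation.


The equation is x³ - 28y³ = -4. For fixed y, x³ = 28·y³ − 4, so a solution requires the RHS to be a perfect cube.
Strategy: iterate y from -50 to 50, compute RHS = 28·y³ − 4, and check whether it is a (positive or negative) perfect cube.
Check small values of y:
  y = 0: RHS = -4 is not a perfect cube.
  y = 1: RHS = 24 is not a perfect cube.
  y = -1: RHS = -32 is not a perfect cube.
  y = 2: RHS = 220 is not a perfect cube.
  y = -2: RHS = -228 is not a perfect cube.
  y = 3: RHS = 752 is not a perfect cube.
  y = -3: RHS = -760 is not a perfect cube.
Continuing the search up to |y| = 50 finds no solutions either.
No (x, y) in the scanned range satisfies the equation.

No integer solutions with |y| ≤ 50.


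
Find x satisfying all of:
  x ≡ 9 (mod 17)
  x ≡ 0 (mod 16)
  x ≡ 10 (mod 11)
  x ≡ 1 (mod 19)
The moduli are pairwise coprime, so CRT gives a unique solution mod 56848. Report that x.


Product of moduli M = 17 · 16 · 11 · 19 = 56848.
Merge one congruence at a time:
  Start: x ≡ 9 (mod 17).
  Combine with x ≡ 0 (mod 16); new modulus lcm = 272.
    Write x = 9 + 17·t and substitute into x ≡ 0 (mod 16): 17·t ≡ 0 − 9 = -9 (mod 16).
    Reduce coefficients mod 16: 1·t ≡ 7 (mod 16).
    So t ≡ 7 (mod 16).
    Then x = 9 + 17·7 = 128, valid modulo lcm(17, 16) = 272: x ≡ 128 (mod 272).
  Combine with x ≡ 10 (mod 11); new modulus lcm = 2992.
    Write x = 128 + 272·t and substitute into x ≡ 10 (mod 11): 272·t ≡ 10 − 128 = -118 (mod 11).
    Reduce coefficients mod 11: 8·t ≡ 3 (mod 11).
    The inverse of 8 mod 11 is 7 (since 8·7 = 56 = 5·11 + 1), so t ≡ 7·3 = 21 ≡ 10 (mod 11).
    Then x = 128 + 272·10 = 2848, valid modulo lcm(272, 11) = 2992: x ≡ 2848 (mod 2992).
  Combine with x ≡ 1 (mod 19); new modulus lcm = 56848.
    Write x = 2848 + 2992·t and substitute into x ≡ 1 (mod 19): 2992·t ≡ 1 − 2848 = -2847 (mod 19).
    Reduce coefficients mod 19: 9·t ≡ 3 (mod 19).
    The inverse of 9 mod 19 is 17 (since 9·17 = 153 = 8·19 + 1), so t ≡ 17·3 = 51 ≡ 13 (mod 19).
    Then x = 2848 + 2992·13 = 41744, valid modulo lcm(2992, 19) = 56848: x ≡ 41744 (mod 56848).
Verify against each original: 41744 mod 17 = 9, 41744 mod 16 = 0, 41744 mod 11 = 10, 41744 mod 19 = 1.

x ≡ 41744 (mod 56848).


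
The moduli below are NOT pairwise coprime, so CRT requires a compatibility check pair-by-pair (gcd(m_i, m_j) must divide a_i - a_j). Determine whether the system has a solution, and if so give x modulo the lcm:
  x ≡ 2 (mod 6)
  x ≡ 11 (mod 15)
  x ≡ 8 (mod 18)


Moduli 6, 15, 18 are not pairwise coprime, so CRT works modulo lcm(m_i) when all pairwise compatibility conditions hold.
Pairwise compatibility: gcd(m_i, m_j) must divide a_i - a_j for every pair.
Merge one congruence at a time:
  Start: x ≡ 2 (mod 6).
  Combine with x ≡ 11 (mod 15): gcd(6, 15) = 3; 11 - 2 = 9, which IS divisible by 3, so compatible.
    Write x = 2 + 6·t and substitute into x ≡ 11 (mod 15): 6·t ≡ 11 − 2 = 9 (mod 15).
    Divide the congruence (and modulus) by g = 3: 2·t ≡ 3 (mod 5).
    The inverse of 2 mod 5 is 3 (since 2·3 = 6 = 1·5 + 1), so t ≡ 3·3 = 9 ≡ 4 (mod 5).
    Then x = 2 + 6·4 = 26, valid modulo lcm(6, 15) = 30: x ≡ 26 (mod 30).
  Combine with x ≡ 8 (mod 18): gcd(30, 18) = 6; 8 - 26 = -18, which IS divisible by 6, so compatible.
    Write x = 26 + 30·t and substitute into x ≡ 8 (mod 18): 30·t ≡ 8 − 26 = -18 (mod 18).
    Divide the congruence (and modulus) by g = 6: 5·t ≡ -3 (mod 3).
    Reduce coefficients mod 3: 2·t ≡ 0 (mod 3).
    The inverse of 2 mod 3 is 2 (since 2·2 = 4 = 1·3 + 1), so t ≡ 2·0 = 0 ≡ 0 (mod 3).
    Then x = 26 + 30·0 = 26, valid modulo lcm(30, 18) = 90: x ≡ 26 (mod 90).
Verify: 26 mod 6 = 2, 26 mod 15 = 11, 26 mod 18 = 8.

x ≡ 26 (mod 90).


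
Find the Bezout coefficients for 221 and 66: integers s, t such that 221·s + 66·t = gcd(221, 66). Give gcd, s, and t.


Euclidean algorithm on (221, 66) — divide until remainder is 0:
  221 = 3 · 66 + 23
  66 = 2 · 23 + 20
  23 = 1 · 20 + 3
  20 = 6 · 3 + 2
  3 = 1 · 2 + 1
  2 = 2 · 1 + 0
gcd(221, 66) = 1.
Track Bezout coefficients alongside the remainders: start with r₀ = 221 = a·1 + b·0 (s = 1, t = 0) and r₁ = 66 = a·0 + b·1 (s = 0, t = 1); each new remainder r_{k+1} = r_{k-1} − q_k·r_k inherits s_{k+1} = s_{k-1} − q_k·s_k, t_{k+1} = t_{k-1} − q_k·t_k, so r_k = a·s_k + b·t_k at every step:
  q = 3: r = 23, s = 1 − 3·0 = 1, t = 0 − 3·1 = -3  (check: 221·1 + 66·(-3) = 23)
  q = 2: r = 20, s = 0 − 2·1 = -2, t = 1 − 2·(-3) = 7  (check: 221·(-2) + 66·7 = 20)
  q = 1: r = 3, s = 1 − 1·(-2) = 3, t = -3 − 1·7 = -10  (check: 221·3 + 66·(-10) = 3)
  q = 6: r = 2, s = -2 − 6·3 = -20, t = 7 − 6·(-10) = 67  (check: 221·(-20) + 66·67 = 2)
  q = 1: r = 1, s = 3 − 1·(-20) = 23, t = -10 − 1·67 = -77  (check: 221·23 + 66·(-77) = 1)
The row with r = 1 (the gcd) gives the Bezout coefficients s = 23, t = -77.
Result: 221 · (23) + 66 · (-77) = 1.

gcd(221, 66) = 1; s = 23, t = -77 (check: 221·23 + 66·(-77) = 1).


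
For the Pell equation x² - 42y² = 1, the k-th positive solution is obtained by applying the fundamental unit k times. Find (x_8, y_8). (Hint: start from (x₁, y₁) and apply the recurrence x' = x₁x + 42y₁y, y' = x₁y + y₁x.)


Step 1: Find the fundamental solution (x₁, y₁) of x² - 42y² = 1.
  Expand √42 as a continued fraction. a₀ = ⌊√42⌋ = 6; iterate m_{k+1} = d_k·a_k − m_k, d_{k+1} = (42 − m_{k+1}²)/d_k, a_{k+1} = ⌊(a₀ + m_{k+1})/d_{k+1}⌋ (starting m₀ = 0, d₀ = 1), with convergents p_k = a_k·p_{k-1} + p_{k-2}, q_k = a_k·q_{k-1} + q_{k-2} (p₋₁ = 1, q₋₁ = 0):
  k = 0: a₀ = 6; p₀/q₀ = 6/1; p₀² − 42·q₀² = 36 − 42 = -6.
  k = 1: m = 6, d = 6, a = ⌊(6 + 6)/6⌋ = 2; p/q = (2·6 + 1)/(2·1 + 0) = 13/2; p² − 42·q² = 169 − 168 = 1.
  The first convergent with p² − 42·q² = 1 gives the fundamental solution (x₁, y₁) = (13, 2).
Step 2: Apply the recurrence (x_{n+1}, y_{n+1}) = (x₁x_n + 42y₁y_n, x₁y_n + y₁x_n) repeatedly.
  From (x_1, y_1) = (13, 2): x_2 = 13·13 + 42·2·2 = 337; y_2 = 13·2 + 2·13 = 52.
  From (x_2, y_2) = (337, 52): x_3 = 13·337 + 42·2·52 = 8749; y_3 = 13·52 + 2·337 = 1350.
  From (x_3, y_3) = (8749, 1350): x_4 = 13·8749 + 42·2·1350 = 227137; y_4 = 13·1350 + 2·8749 = 35048.
  From (x_4, y_4) = (227137, 35048): x_5 = 13·227137 + 42·2·35048 = 5896813; y_5 = 13·35048 + 2·227137 = 909898.
  From (x_5, y_5) = (5896813, 909898): x_6 = 13·5896813 + 42·2·909898 = 153090001; y_6 = 13·909898 + 2·5896813 = 23622300.
  From (x_6, y_6) = (153090001, 23622300): x_7 = 13·153090001 + 42·2·23622300 = 3974443213; y_7 = 13·23622300 + 2·153090001 = 613269902.
  From (x_7, y_7) = (3974443213, 613269902): x_8 = 13·3974443213 + 42·2·613269902 = 103182433537; y_8 = 13·613269902 + 2·3974443213 = 15921395152.
Step 3: Verify x_8² - 42·y_8² = 10646614590617422330369 - 10646614590617422330368 = 1 (should be 1). ✓

(x_1, y_1) = (13, 2); (x_8, y_8) = (103182433537, 15921395152).


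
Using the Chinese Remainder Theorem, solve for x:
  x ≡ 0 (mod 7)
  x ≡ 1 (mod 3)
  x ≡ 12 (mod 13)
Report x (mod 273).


Moduli 7, 3, 13 are pairwise coprime; by CRT there is a unique solution modulo M = 7 · 3 · 13 = 273.
Solve pairwise, accumulating the modulus:
  Start with x ≡ 0 (mod 7).
  Combine with x ≡ 1 (mod 3): since gcd(7, 3) = 1, we get a unique residue mod 21.
    Write x = 0 + 7·t and substitute into x ≡ 1 (mod 3): 7·t ≡ 1 − 0 = 1 (mod 3).
    Reduce coefficients mod 3: 1·t ≡ 1 (mod 3).
    So t ≡ 1 (mod 3).
    Then x = 0 + 7·1 = 7, valid modulo lcm(7, 3) = 21: x ≡ 7 (mod 21).
  Combine with x ≡ 12 (mod 13): since gcd(21, 13) = 1, we get a unique residue mod 273.
    Write x = 7 + 21·t and substitute into x ≡ 12 (mod 13): 21·t ≡ 12 − 7 = 5 (mod 13).
    Reduce coefficients mod 13: 8·t ≡ 5 (mod 13).
    The inverse of 8 mod 13 is 5 (since 8·5 = 40 = 3·13 + 1), so t ≡ 5·5 = 25 ≡ 12 (mod 13).
    Then x = 7 + 21·12 = 259, valid modulo lcm(21, 13) = 273: x ≡ 259 (mod 273).
Verify: 259 mod 7 = 0 ✓, 259 mod 3 = 1 ✓, 259 mod 13 = 12 ✓.

x ≡ 259 (mod 273).


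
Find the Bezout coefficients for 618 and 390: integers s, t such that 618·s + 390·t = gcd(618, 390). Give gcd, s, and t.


Euclidean algorithm on (618, 390) — divide until remainder is 0:
  618 = 1 · 390 + 228
  390 = 1 · 228 + 162
  228 = 1 · 162 + 66
  162 = 2 · 66 + 30
  66 = 2 · 30 + 6
  30 = 5 · 6 + 0
gcd(618, 390) = 6.
Track Bezout coefficients alongside the remainders: start with r₀ = 618 = a·1 + b·0 (s = 1, t = 0) and r₁ = 390 = a·0 + b·1 (s = 0, t = 1); each new remainder r_{k+1} = r_{k-1} − q_k·r_k inherits s_{k+1} = s_{k-1} − q_k·s_k, t_{k+1} = t_{k-1} − q_k·t_k, so r_k = a·s_k + b·t_k at every step:
  q = 1: r = 228, s = 1 − 1·0 = 1, t = 0 − 1·1 = -1  (check: 618·1 + 390·(-1) = 228)
  q = 1: r = 162, s = 0 − 1·1 = -1, t = 1 − 1·(-1) = 2  (check: 618·(-1) + 390·2 = 162)
  q = 1: r = 66, s = 1 − 1·(-1) = 2, t = -1 − 1·2 = -3  (check: 618·2 + 390·(-3) = 66)
  q = 2: r = 30, s = -1 − 2·2 = -5, t = 2 − 2·(-3) = 8  (check: 618·(-5) + 390·8 = 30)
  q = 2: r = 6, s = 2 − 2·(-5) = 12, t = -3 − 2·8 = -19  (check: 618·12 + 390·(-19) = 6)
The row with r = 6 (the gcd) gives the Bezout coefficients s = 12, t = -19.
Result: 618 · (12) + 390 · (-19) = 6.

gcd(618, 390) = 6; s = 12, t = -19 (check: 618·12 + 390·(-19) = 6).


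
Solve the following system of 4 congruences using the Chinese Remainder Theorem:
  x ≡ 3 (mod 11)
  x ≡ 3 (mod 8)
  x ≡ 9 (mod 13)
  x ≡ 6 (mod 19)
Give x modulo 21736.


Product of moduli M = 11 · 8 · 13 · 19 = 21736.
Merge one congruence at a time:
  Start: x ≡ 3 (mod 11).
  Combine with x ≡ 3 (mod 8); new modulus lcm = 88.
    Write x = 3 + 11·t and substitute into x ≡ 3 (mod 8): 11·t ≡ 3 − 3 = 0 (mod 8).
    Reduce coefficients mod 8: 3·t ≡ 0 (mod 8).
    The inverse of 3 mod 8 is 3 (since 3·3 = 9 = 1·8 + 1), so t ≡ 3·0 = 0 ≡ 0 (mod 8).
    Then x = 3 + 11·0 = 3, valid modulo lcm(11, 8) = 88: x ≡ 3 (mod 88).
  Combine with x ≡ 9 (mod 13); new modulus lcm = 1144.
    Write x = 3 + 88·t and substitute into x ≡ 9 (mod 13): 88·t ≡ 9 − 3 = 6 (mod 13).
    Reduce coefficients mod 13: 10·t ≡ 6 (mod 13).
    The inverse of 10 mod 13 is 4 (since 10·4 = 40 = 3·13 + 1), so t ≡ 4·6 = 24 ≡ 11 (mod 13).
    Then x = 3 + 88·11 = 971, valid modulo lcm(88, 13) = 1144: x ≡ 971 (mod 1144).
  Combine with x ≡ 6 (mod 19); new modulus lcm = 21736.
    Write x = 971 + 1144·t and substitute into x ≡ 6 (mod 19): 1144·t ≡ 6 − 971 = -965 (mod 19).
    Reduce coefficients mod 19: 4·t ≡ 4 (mod 19).
    The inverse of 4 mod 19 is 5 (since 4·5 = 20 = 1·19 + 1), so t ≡ 5·4 = 20 ≡ 1 (mod 19).
    Then x = 971 + 1144·1 = 2115, valid modulo lcm(1144, 19) = 21736: x ≡ 2115 (mod 21736).
Verify against each original: 2115 mod 11 = 3, 2115 mod 8 = 3, 2115 mod 13 = 9, 2115 mod 19 = 6.

x ≡ 2115 (mod 21736).


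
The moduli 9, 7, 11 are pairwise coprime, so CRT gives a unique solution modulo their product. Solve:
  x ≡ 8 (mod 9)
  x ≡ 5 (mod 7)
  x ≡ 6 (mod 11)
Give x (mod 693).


Moduli 9, 7, 11 are pairwise coprime; by CRT there is a unique solution modulo M = 9 · 7 · 11 = 693.
Solve pairwise, accumulating the modulus:
  Start with x ≡ 8 (mod 9).
  Combine with x ≡ 5 (mod 7): since gcd(9, 7) = 1, we get a unique residue mod 63.
    Write x = 8 + 9·t and substitute into x ≡ 5 (mod 7): 9·t ≡ 5 − 8 = -3 (mod 7).
    Reduce coefficients mod 7: 2·t ≡ 4 (mod 7).
    The inverse of 2 mod 7 is 4 (since 2·4 = 8 = 1·7 + 1), so t ≡ 4·4 = 16 ≡ 2 (mod 7).
    Then x = 8 + 9·2 = 26, valid modulo lcm(9, 7) = 63: x ≡ 26 (mod 63).
  Combine with x ≡ 6 (mod 11): since gcd(63, 11) = 1, we get a unique residue mod 693.
    Write x = 26 + 63·t and substitute into x ≡ 6 (mod 11): 63·t ≡ 6 − 26 = -20 (mod 11).
    Reduce coefficients mod 11: 8·t ≡ 2 (mod 11).
    The inverse of 8 mod 11 is 7 (since 8·7 = 56 = 5·11 + 1), so t ≡ 7·2 = 14 ≡ 3 (mod 11).
    Then x = 26 + 63·3 = 215, valid modulo lcm(63, 11) = 693: x ≡ 215 (mod 693).
Verify: 215 mod 9 = 8 ✓, 215 mod 7 = 5 ✓, 215 mod 11 = 6 ✓.

x ≡ 215 (mod 693).


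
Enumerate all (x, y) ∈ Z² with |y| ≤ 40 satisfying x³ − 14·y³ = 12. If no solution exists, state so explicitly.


The equation is x³ - 14y³ = 12. For fixed y, x³ = 14·y³ + 12, so a solution requires the RHS to be a perfect cube.
Strategy: iterate y from -40 to 40, compute RHS = 14·y³ + 12, and check whether it is a (positive or negative) perfect cube.
Check small values of y:
  y = 0: RHS = 12 is not a perfect cube.
  y = 1: RHS = 26 is not a perfect cube.
  y = -1: RHS = -2 is not a perfect cube.
  y = 2: RHS = 124 is not a perfect cube.
  y = -2: RHS = -100 is not a perfect cube.
  y = 3: RHS = 390 is not a perfect cube.
  y = -3: RHS = -366 is not a perfect cube.
Continuing the search up to |y| = 40 finds no solutions either.
No (x, y) in the scanned range satisfies the equation.

No integer solutions with |y| ≤ 40.


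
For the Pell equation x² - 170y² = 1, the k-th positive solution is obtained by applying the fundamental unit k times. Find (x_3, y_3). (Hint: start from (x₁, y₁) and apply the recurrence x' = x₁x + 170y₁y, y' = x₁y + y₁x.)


Step 1: Find the fundamental solution (x₁, y₁) of x² - 170y² = 1.
  Expand √170 as a continued fraction. a₀ = ⌊√170⌋ = 13; iterate m_{k+1} = d_k·a_k − m_k, d_{k+1} = (170 − m_{k+1}²)/d_k, a_{k+1} = ⌊(a₀ + m_{k+1})/d_{k+1}⌋ (starting m₀ = 0, d₀ = 1), with convergents p_k = a_k·p_{k-1} + p_{k-2}, q_k = a_k·q_{k-1} + q_{k-2} (p₋₁ = 1, q₋₁ = 0):
  k = 0: a₀ = 13; p₀/q₀ = 13/1; p₀² − 170·q₀² = 169 − 170 = -1.
  k = 1: m = 13, d = 1, a = ⌊(13 + 13)/1⌋ = 26; p/q = (26·13 + 1)/(26·1 + 0) = 339/26; p² − 170·q² = 114921 − 114920 = 1.
  The first convergent with p² − 170·q² = 1 gives the fundamental solution (x₁, y₁) = (339, 26).
Step 2: Apply the recurrence (x_{n+1}, y_{n+1}) = (x₁x_n + 170y₁y_n, x₁y_n + y₁x_n) repeatedly.
  From (x_1, y_1) = (339, 26): x_2 = 339·339 + 170·26·26 = 229841; y_2 = 339·26 + 26·339 = 17628.
  From (x_2, y_2) = (229841, 17628): x_3 = 339·229841 + 170·26·17628 = 155831859; y_3 = 339·17628 + 26·229841 = 11951758.
Step 3: Verify x_3² - 170·y_3² = 24283568279395881 - 24283568279395880 = 1 (should be 1). ✓

(x_1, y_1) = (339, 26); (x_3, y_3) = (155831859, 11951758).


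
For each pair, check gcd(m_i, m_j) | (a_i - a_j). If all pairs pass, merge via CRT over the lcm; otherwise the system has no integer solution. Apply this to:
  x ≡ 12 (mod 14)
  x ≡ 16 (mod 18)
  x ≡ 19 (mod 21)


Moduli 14, 18, 21 are not pairwise coprime, so CRT works modulo lcm(m_i) when all pairwise compatibility conditions hold.
Pairwise compatibility: gcd(m_i, m_j) must divide a_i - a_j for every pair.
Merge one congruence at a time:
  Start: x ≡ 12 (mod 14).
  Combine with x ≡ 16 (mod 18): gcd(14, 18) = 2; 16 - 12 = 4, which IS divisible by 2, so compatible.
    Write x = 12 + 14·t and substitute into x ≡ 16 (mod 18): 14·t ≡ 16 − 12 = 4 (mod 18).
    Divide the congruence (and modulus) by g = 2: 7·t ≡ 2 (mod 9).
    The inverse of 7 mod 9 is 4 (since 7·4 = 28 = 3·9 + 1), so t ≡ 4·2 = 8 ≡ 8 (mod 9).
    Then x = 12 + 14·8 = 124, valid modulo lcm(14, 18) = 126: x ≡ 124 (mod 126).
  Combine with x ≡ 19 (mod 21): gcd(126, 21) = 21; 19 - 124 = -105, which IS divisible by 21, so compatible.
    Write x = 124 + 126·t and substitute into x ≡ 19 (mod 21): 126·t ≡ 19 − 124 = -105 (mod 21).
    Divide the congruence (and modulus) by g = 21: 6·t ≡ -5 (mod 1).
    Modulo 1 every t works; take t = 0.
    Then x = 124 + 126·0 = 124, valid modulo lcm(126, 21) = 126: x ≡ 124 (mod 126).
Verify: 124 mod 14 = 12, 124 mod 18 = 16, 124 mod 21 = 19.

x ≡ 124 (mod 126).


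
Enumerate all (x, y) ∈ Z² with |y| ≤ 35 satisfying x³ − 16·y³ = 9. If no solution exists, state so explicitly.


The equation is x³ - 16y³ = 9. For fixed y, x³ = 16·y³ + 9, so a solution requires the RHS to be a perfect cube.
Strategy: iterate y from -35 to 35, compute RHS = 16·y³ + 9, and check whether it is a (positive or negative) perfect cube.
Check small values of y:
  y = 0: RHS = 9 is not a perfect cube.
  y = 1: RHS = 25 is not a perfect cube.
  y = -1: RHS = -7 is not a perfect cube.
  y = 2: RHS = 137 is not a perfect cube.
  y = -2: RHS = -119 is not a perfect cube.
  y = 3: RHS = 441 is not a perfect cube.
  y = -3: RHS = -423 is not a perfect cube.
Continuing the search up to |y| = 35 finds no solutions either.
No (x, y) in the scanned range satisfies the equation.

No integer solutions with |y| ≤ 35.


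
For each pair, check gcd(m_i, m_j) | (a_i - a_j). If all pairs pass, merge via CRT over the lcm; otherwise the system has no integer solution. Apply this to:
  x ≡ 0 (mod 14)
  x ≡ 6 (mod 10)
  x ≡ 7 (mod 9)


Moduli 14, 10, 9 are not pairwise coprime, so CRT works modulo lcm(m_i) when all pairwise compatibility conditions hold.
Pairwise compatibility: gcd(m_i, m_j) must divide a_i - a_j for every pair.
Merge one congruence at a time:
  Start: x ≡ 0 (mod 14).
  Combine with x ≡ 6 (mod 10): gcd(14, 10) = 2; 6 - 0 = 6, which IS divisible by 2, so compatible.
    Write x = 0 + 14·t and substitute into x ≡ 6 (mod 10): 14·t ≡ 6 − 0 = 6 (mod 10).
    Divide the congruence (and modulus) by g = 2: 7·t ≡ 3 (mod 5).
    Reduce coefficients mod 5: 2·t ≡ 3 (mod 5).
    The inverse of 2 mod 5 is 3 (since 2·3 = 6 = 1·5 + 1), so t ≡ 3·3 = 9 ≡ 4 (mod 5).
    Then x = 0 + 14·4 = 56, valid modulo lcm(14, 10) = 70: x ≡ 56 (mod 70).
  Combine with x ≡ 7 (mod 9): gcd(70, 9) = 1; 7 - 56 = -49, which IS divisible by 1, so compatible.
    Write x = 56 + 70·t and substitute into x ≡ 7 (mod 9): 70·t ≡ 7 − 56 = -49 (mod 9).
    Reduce coefficients mod 9: 7·t ≡ 5 (mod 9).
    The inverse of 7 mod 9 is 4 (since 7·4 = 28 = 3·9 + 1), so t ≡ 4·5 = 20 ≡ 2 (mod 9).
    Then x = 56 + 70·2 = 196, valid modulo lcm(70, 9) = 630: x ≡ 196 (mod 630).
Verify: 196 mod 14 = 0, 196 mod 10 = 6, 196 mod 9 = 7.

x ≡ 196 (mod 630).


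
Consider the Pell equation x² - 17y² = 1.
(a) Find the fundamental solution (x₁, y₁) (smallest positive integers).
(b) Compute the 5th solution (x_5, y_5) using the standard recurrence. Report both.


Step 1: Find the fundamental solution (x₁, y₁) of x² - 17y² = 1.
  Expand √17 as a continued fraction. a₀ = ⌊√17⌋ = 4; iterate m_{k+1} = d_k·a_k − m_k, d_{k+1} = (17 − m_{k+1}²)/d_k, a_{k+1} = ⌊(a₀ + m_{k+1})/d_{k+1}⌋ (starting m₀ = 0, d₀ = 1), with convergents p_k = a_k·p_{k-1} + p_{k-2}, q_k = a_k·q_{k-1} + q_{k-2} (p₋₁ = 1, q₋₁ = 0):
  k = 0: a₀ = 4; p₀/q₀ = 4/1; p₀² − 17·q₀² = 16 − 17 = -1.
  k = 1: m = 4, d = 1, a = ⌊(4 + 4)/1⌋ = 8; p/q = (8·4 + 1)/(8·1 + 0) = 33/8; p² − 17·q² = 1089 − 1088 = 1.
  The first convergent with p² − 17·q² = 1 gives the fundamental solution (x₁, y₁) = (33, 8).
Step 2: Apply the recurrence (x_{n+1}, y_{n+1}) = (x₁x_n + 17y₁y_n, x₁y_n + y₁x_n) repeatedly.
  From (x_1, y_1) = (33, 8): x_2 = 33·33 + 17·8·8 = 2177; y_2 = 33·8 + 8·33 = 528.
  From (x_2, y_2) = (2177, 528): x_3 = 33·2177 + 17·8·528 = 143649; y_3 = 33·528 + 8·2177 = 34840.
  From (x_3, y_3) = (143649, 34840): x_4 = 33·143649 + 17·8·34840 = 9478657; y_4 = 33·34840 + 8·143649 = 2298912.
  From (x_4, y_4) = (9478657, 2298912): x_5 = 33·9478657 + 17·8·2298912 = 625447713; y_5 = 33·2298912 + 8·9478657 = 151693352.
Step 3: Verify x_5² - 17·y_5² = 391184841696930369 - 391184841696930368 = 1 (should be 1). ✓

(x_1, y_1) = (33, 8); (x_5, y_5) = (625447713, 151693352).


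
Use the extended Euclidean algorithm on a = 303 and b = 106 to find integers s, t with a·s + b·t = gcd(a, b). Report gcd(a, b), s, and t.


Euclidean algorithm on (303, 106) — divide until remainder is 0:
  303 = 2 · 106 + 91
  106 = 1 · 91 + 15
  91 = 6 · 15 + 1
  15 = 15 · 1 + 0
gcd(303, 106) = 1.
Track Bezout coefficients alongside the remainders: start with r₀ = 303 = a·1 + b·0 (s = 1, t = 0) and r₁ = 106 = a·0 + b·1 (s = 0, t = 1); each new remainder r_{k+1} = r_{k-1} − q_k·r_k inherits s_{k+1} = s_{k-1} − q_k·s_k, t_{k+1} = t_{k-1} − q_k·t_k, so r_k = a·s_k + b·t_k at every step:
  q = 2: r = 91, s = 1 − 2·0 = 1, t = 0 − 2·1 = -2  (check: 303·1 + 106·(-2) = 91)
  q = 1: r = 15, s = 0 − 1·1 = -1, t = 1 − 1·(-2) = 3  (check: 303·(-1) + 106·3 = 15)
  q = 6: r = 1, s = 1 − 6·(-1) = 7, t = -2 − 6·3 = -20  (check: 303·7 + 106·(-20) = 1)
The row with r = 1 (the gcd) gives the Bezout coefficients s = 7, t = -20.
Result: 303 · (7) + 106 · (-20) = 1.

gcd(303, 106) = 1; s = 7, t = -20 (check: 303·7 + 106·(-20) = 1).


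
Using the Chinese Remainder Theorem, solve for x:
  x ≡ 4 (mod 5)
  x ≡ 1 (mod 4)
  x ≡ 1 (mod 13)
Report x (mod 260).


Moduli 5, 4, 13 are pairwise coprime; by CRT there is a unique solution modulo M = 5 · 4 · 13 = 260.
Solve pairwise, accumulating the modulus:
  Start with x ≡ 4 (mod 5).
  Combine with x ≡ 1 (mod 4): since gcd(5, 4) = 1, we get a unique residue mod 20.
    Write x = 4 + 5·t and substitute into x ≡ 1 (mod 4): 5·t ≡ 1 − 4 = -3 (mod 4).
    Reduce coefficients mod 4: 1·t ≡ 1 (mod 4).
    So t ≡ 1 (mod 4).
    Then x = 4 + 5·1 = 9, valid modulo lcm(5, 4) = 20: x ≡ 9 (mod 20).
  Combine with x ≡ 1 (mod 13): since gcd(20, 13) = 1, we get a unique residue mod 260.
    Write x = 9 + 20·t and substitute into x ≡ 1 (mod 13): 20·t ≡ 1 − 9 = -8 (mod 13).
    Reduce coefficients mod 13: 7·t ≡ 5 (mod 13).
    The inverse of 7 mod 13 is 2 (since 7·2 = 14 = 1·13 + 1), so t ≡ 2·5 = 10 ≡ 10 (mod 13).
    Then x = 9 + 20·10 = 209, valid modulo lcm(20, 13) = 260: x ≡ 209 (mod 260).
Verify: 209 mod 5 = 4 ✓, 209 mod 4 = 1 ✓, 209 mod 13 = 1 ✓.

x ≡ 209 (mod 260).


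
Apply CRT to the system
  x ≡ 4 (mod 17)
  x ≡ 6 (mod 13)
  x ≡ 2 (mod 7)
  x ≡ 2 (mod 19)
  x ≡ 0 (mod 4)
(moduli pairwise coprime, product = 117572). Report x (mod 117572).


Product of moduli M = 17 · 13 · 7 · 19 · 4 = 117572.
Merge one congruence at a time:
  Start: x ≡ 4 (mod 17).
  Combine with x ≡ 6 (mod 13); new modulus lcm = 221.
    Write x = 4 + 17·t and substitute into x ≡ 6 (mod 13): 17·t ≡ 6 − 4 = 2 (mod 13).
    Reduce coefficients mod 13: 4·t ≡ 2 (mod 13).
    The inverse of 4 mod 13 is 10 (since 4·10 = 40 = 3·13 + 1), so t ≡ 10·2 = 20 ≡ 7 (mod 13).
    Then x = 4 + 17·7 = 123, valid modulo lcm(17, 13) = 221: x ≡ 123 (mod 221).
  Combine with x ≡ 2 (mod 7); new modulus lcm = 1547.
    Write x = 123 + 221·t and substitute into x ≡ 2 (mod 7): 221·t ≡ 2 − 123 = -121 (mod 7).
    Reduce coefficients mod 7: 4·t ≡ 5 (mod 7).
    The inverse of 4 mod 7 is 2 (since 4·2 = 8 = 1·7 + 1), so t ≡ 2·5 = 10 ≡ 3 (mod 7).
    Then x = 123 + 221·3 = 786, valid modulo lcm(221, 7) = 1547: x ≡ 786 (mod 1547).
  Combine with x ≡ 2 (mod 19); new modulus lcm = 29393.
    Write x = 786 + 1547·t and substitute into x ≡ 2 (mod 19): 1547·t ≡ 2 − 786 = -784 (mod 19).
    Reduce coefficients mod 19: 8·t ≡ 14 (mod 19).
    The inverse of 8 mod 19 is 12 (since 8·12 = 96 = 5·19 + 1), so t ≡ 12·14 = 168 ≡ 16 (mod 19).
    Then x = 786 + 1547·16 = 25538, valid modulo lcm(1547, 19) = 29393: x ≡ 25538 (mod 29393).
  Combine with x ≡ 0 (mod 4); new modulus lcm = 117572.
    Write x = 25538 + 29393·t and substitute into x ≡ 0 (mod 4): 29393·t ≡ 0 − 25538 = -25538 (mod 4).
    Reduce coefficients mod 4: 1·t ≡ 2 (mod 4).
    So t ≡ 2 (mod 4).
    Then x = 25538 + 29393·2 = 84324, valid modulo lcm(29393, 4) = 117572: x ≡ 84324 (mod 117572).
Verify against each original: 84324 mod 17 = 4, 84324 mod 13 = 6, 84324 mod 7 = 2, 84324 mod 19 = 2, 84324 mod 4 = 0.

x ≡ 84324 (mod 117572).


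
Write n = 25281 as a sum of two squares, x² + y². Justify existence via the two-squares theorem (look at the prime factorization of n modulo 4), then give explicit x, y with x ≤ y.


Step 1: Factor n = 25281 = 3^2 · 53^2.
Step 2: Check the mod-4 condition on each prime factor: 3 ≡ 3 (mod 4), exponent 2 (must be even); 53 ≡ 1 (mod 4), exponent 2.
All primes ≡ 3 (mod 4) appear to even exponent (or don't appear), so by the two-squares theorem n IS expressible as a sum of two squares.
Step 3: Build a representation. Group n = k² · m with k = 3 and m = 53 · 53 = 2809 (a product of primes ≡ 1 (mod 4)); a representation of m scales to one of n via (k·x)² + (k·y)² = k²(x² + y²). Each prime p ≡ 1 (mod 4) is itself a sum of two squares; find a² by testing p − a² for a perfect square:
  53: 53 − 1² = 52, 53 − 2² = 49 = 7² ⇒ 53 = 2² + 7².
  Combine using the Brahmagupta–Fibonacci identity (a² + b²)(c² + d²) = (ac − bd)² + (ad + bc)² = (ac + bd)² + (ad − bc)²:
  53 · 53 = 2809: from (2² + 7²)(2² + 7²), take (2·2 − 7·7, 2·7 + 7·2) = (4 − 49, 14 + 14) = (-45, 28); dropping signs (only squares matter) gives (45, 28); check 45² + 28² = 2025 + 784 = 2809 ✓.
  Scale by k = 3: (3·45, 3·28) = (135, 84).
Step 4: Order so x ≤ y and verify: 84² + 135² = 7056 + 18225 = 25281 = n. ✓

n = 25281 = 84² + 135² (one valid representation with x ≤ y).
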